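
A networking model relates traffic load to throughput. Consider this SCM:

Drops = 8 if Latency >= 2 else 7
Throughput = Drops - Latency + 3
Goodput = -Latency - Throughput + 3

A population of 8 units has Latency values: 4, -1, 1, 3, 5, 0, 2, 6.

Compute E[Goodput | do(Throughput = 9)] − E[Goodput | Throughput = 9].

-1

Under do(Throughput=9), Throughput's equation is replaced by Throughput=9 for every unit. Per-unit Goodput: -10, -5, -7, -9, -11, -6, -8, -12. Mean = -8.5.
Observing Throughput=9 restricts to units where Throughput's equation naturally yields 9: Latency ∈ {1, 2}. In that subpopulation Goodput = -7, -8, mean -7.5.
Difference = -8.5 − (-7.5) = -1.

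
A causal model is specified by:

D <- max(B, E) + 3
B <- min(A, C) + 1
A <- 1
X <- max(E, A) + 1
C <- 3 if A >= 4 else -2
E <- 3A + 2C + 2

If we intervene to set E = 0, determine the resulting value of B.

-1

Under do(E=0), the mechanism E <- 3A + 2C + 2 is discarded; E is fixed at 0.
Since B is not a descendant of the intervened variable, it is unaffected.
C = 3 if A >= 4 else -2  [with A=1]  = -2
B = min(A, C) + 1  [with A=1, C=-2]  = -1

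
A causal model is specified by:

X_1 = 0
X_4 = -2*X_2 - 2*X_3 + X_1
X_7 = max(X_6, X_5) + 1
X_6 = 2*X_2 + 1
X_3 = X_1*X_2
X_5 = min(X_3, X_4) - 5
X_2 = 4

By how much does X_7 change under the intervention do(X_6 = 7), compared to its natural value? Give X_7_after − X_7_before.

Intervening sets X_6 = 7 and removes its equation (X_6 = 2*X_2 + 1).
X_3 = X_1*X_2  [with X_1=0, X_2=4]  = 0
X_4 = -2*X_2 - 2*X_3 + X_1  [with X_2=4, X_3=0, X_1=0]  = -8
X_5 = min(X_3, X_4) - 5  [with X_3=0, X_4=-8]  = -13
X_7 = max(X_6, X_5) + 1  [with X_6=7, X_5=-13]  = 8
Without intervention: X_3 = X_1*X_2  [with X_1=0, X_2=4]  = 0; X_4 = -2*X_2 - 2*X_3 + X_1  [with X_2=4, X_3=0, X_1=0]  = -8; X_5 = min(X_3, X_4) - 5  [with X_3=0, X_4=-8]  = -13; X_6 = 2*X_2 + 1  [with X_2=4]  = 9; X_7 = max(X_6, X_5) + 1  [with X_6=9, X_5=-13]  = 10.
Change = 8 − 10 = -2.

-2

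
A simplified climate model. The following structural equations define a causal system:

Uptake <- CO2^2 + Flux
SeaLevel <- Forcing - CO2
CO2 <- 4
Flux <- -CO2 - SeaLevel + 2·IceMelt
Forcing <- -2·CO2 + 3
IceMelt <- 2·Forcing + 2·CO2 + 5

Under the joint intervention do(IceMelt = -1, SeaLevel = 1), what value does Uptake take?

Setting IceMelt = -1, SeaLevel = 1 by intervention discards those variables' equations.
Flux = -CO2 - SeaLevel + 2·IceMelt  [with CO2=4, SeaLevel=1, IceMelt=-1]  = -7
Uptake = CO2^2 + Flux  [with CO2=4, Flux=-7]  = 9

9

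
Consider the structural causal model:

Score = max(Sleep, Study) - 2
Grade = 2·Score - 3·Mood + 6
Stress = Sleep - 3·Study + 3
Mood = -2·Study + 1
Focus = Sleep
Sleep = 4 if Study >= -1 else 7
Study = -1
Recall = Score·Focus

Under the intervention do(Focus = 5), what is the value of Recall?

The intervention breaks the incoming arrows to Focus: Focus = Sleep no longer applies, and Focus = 5.
Sleep = 4 if Study >= -1 else 7  [with Study=-1]  = 4
Score = max(Sleep, Study) - 2  [with Sleep=4, Study=-1]  = 2
Recall = Score·Focus  [with Score=2, Focus=5]  = 10

10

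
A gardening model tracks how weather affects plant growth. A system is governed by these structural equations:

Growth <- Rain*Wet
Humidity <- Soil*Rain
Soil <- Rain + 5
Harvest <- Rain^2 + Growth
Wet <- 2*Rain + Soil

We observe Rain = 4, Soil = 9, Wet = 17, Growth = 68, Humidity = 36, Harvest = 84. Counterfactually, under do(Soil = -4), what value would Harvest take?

32

Under do(Soil=-4), the mechanism Soil <- Rain + 5 is discarded; Soil is fixed at -4.
Wet = 2*Rain + Soil  [with Rain=4, Soil=-4]  = 4
Growth = Rain*Wet  [with Rain=4, Wet=4]  = 16
Harvest = Rain^2 + Growth  [with Rain=4, Growth=16]  = 32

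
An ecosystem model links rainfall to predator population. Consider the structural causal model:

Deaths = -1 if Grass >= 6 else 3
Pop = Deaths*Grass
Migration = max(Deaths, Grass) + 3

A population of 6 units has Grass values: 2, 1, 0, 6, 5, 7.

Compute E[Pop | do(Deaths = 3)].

Under do(Deaths=3), Deaths's equation is replaced by Deaths=3 for every unit. Per-unit Pop: 6, 3, 0, 18, 15, 21. Mean = 10.5.

10.5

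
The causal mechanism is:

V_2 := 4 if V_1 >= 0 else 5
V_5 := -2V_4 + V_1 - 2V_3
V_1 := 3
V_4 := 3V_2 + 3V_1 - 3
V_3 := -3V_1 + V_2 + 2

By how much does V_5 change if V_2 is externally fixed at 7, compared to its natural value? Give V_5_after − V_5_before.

-24

do(V_2=7) replaces the equation V_2 := 4 if V_1 >= 0 else 5 with the constant V_2 = 7.
V_3 = -3V_1 + V_2 + 2  [with V_1=3, V_2=7]  = 0
V_4 = 3V_2 + 3V_1 - 3  [with V_2=7, V_1=3]  = 27
V_5 = -2V_4 + V_1 - 2V_3  [with V_4=27, V_1=3, V_3=0]  = -51
Without intervention: V_2 = 4 if V_1 >= 0 else 5  [with V_1=3]  = 4; V_3 = -3V_1 + V_2 + 2  [with V_1=3, V_2=4]  = -3; V_4 = 3V_2 + 3V_1 - 3  [with V_2=4, V_1=3]  = 18; V_5 = -2V_4 + V_1 - 2V_3  [with V_4=18, V_1=3, V_3=-3]  = -27.
Change = -51 − (-27) = -24.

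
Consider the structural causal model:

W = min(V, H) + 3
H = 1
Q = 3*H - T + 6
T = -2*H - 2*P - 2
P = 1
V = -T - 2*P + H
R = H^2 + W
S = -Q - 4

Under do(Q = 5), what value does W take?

The intervention breaks the incoming arrows to Q: Q = 3*H - T + 6 no longer applies, and Q = 5.
W is not downstream of the intervention, so its value is determined by the original equations.
T = -2*H - 2*P - 2  [with H=1, P=1]  = -6
V = -T - 2*P + H  [with T=-6, P=1, H=1]  = 5
W = min(V, H) + 3  [with V=5, H=1]  = 4

4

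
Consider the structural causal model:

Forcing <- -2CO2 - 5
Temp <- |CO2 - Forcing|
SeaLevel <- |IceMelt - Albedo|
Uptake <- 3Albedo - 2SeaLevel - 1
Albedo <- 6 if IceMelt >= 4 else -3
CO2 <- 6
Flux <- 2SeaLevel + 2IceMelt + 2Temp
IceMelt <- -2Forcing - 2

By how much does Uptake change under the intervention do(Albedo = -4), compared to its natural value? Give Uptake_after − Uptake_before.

do(Albedo=-4) replaces the equation Albedo <- 6 if IceMelt >= 4 else -3 with the constant Albedo = -4.
Forcing = -2CO2 - 5  [with CO2=6]  = -17
IceMelt = -2Forcing - 2  [with Forcing=-17]  = 32
SeaLevel = |IceMelt - Albedo|  [with IceMelt=32, Albedo=-4]  = 36
Uptake = 3Albedo - 2SeaLevel - 1  [with Albedo=-4, SeaLevel=36]  = -85
Without intervention: Forcing = -2CO2 - 5  [with CO2=6]  = -17; IceMelt = -2Forcing - 2  [with Forcing=-17]  = 32; Albedo = 6 if IceMelt >= 4 else -3  [with IceMelt=32]  = 6; SeaLevel = |IceMelt - Albedo|  [with IceMelt=32, Albedo=6]  = 26; Uptake = 3Albedo - 2SeaLevel - 1  [with Albedo=6, SeaLevel=26]  = -35.
Change = -85 − (-35) = -50.

-50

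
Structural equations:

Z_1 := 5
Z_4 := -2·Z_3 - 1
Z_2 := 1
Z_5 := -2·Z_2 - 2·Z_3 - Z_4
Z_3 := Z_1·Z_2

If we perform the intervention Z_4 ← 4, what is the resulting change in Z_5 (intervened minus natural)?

Intervening sets Z_4 = 4 and removes its equation (Z_4 := -2·Z_3 - 1).
Z_3 = Z_1·Z_2  [with Z_1=5, Z_2=1]  = 5
Z_5 = -2·Z_2 - 2·Z_3 - Z_4  [with Z_2=1, Z_3=5, Z_4=4]  = -16
Without intervention: Z_3 = Z_1·Z_2  [with Z_1=5, Z_2=1]  = 5; Z_4 = -2·Z_3 - 1  [with Z_3=5]  = -11; Z_5 = -2·Z_2 - 2·Z_3 - Z_4  [with Z_2=1, Z_3=5, Z_4=-11]  = -1.
Change = -16 − (-1) = -15.

-15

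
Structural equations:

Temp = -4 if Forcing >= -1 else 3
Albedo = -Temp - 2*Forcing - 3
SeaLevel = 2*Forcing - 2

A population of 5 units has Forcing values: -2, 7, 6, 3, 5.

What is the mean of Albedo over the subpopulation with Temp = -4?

-9.5

Conditioning on Temp=-4 selects the 4 unit(s) with Forcing ∈ {7, 6, 3, 5}. Their Albedo values: -13, -11, -5, -9. Mean = -9.5.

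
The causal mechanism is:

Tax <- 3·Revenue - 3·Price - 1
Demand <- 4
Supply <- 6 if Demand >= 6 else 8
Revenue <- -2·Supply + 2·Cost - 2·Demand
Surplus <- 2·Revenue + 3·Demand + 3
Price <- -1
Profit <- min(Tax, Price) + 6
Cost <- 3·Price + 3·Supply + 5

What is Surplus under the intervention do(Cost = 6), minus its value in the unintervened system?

-80

do(Cost=6) replaces the equation Cost <- 3·Price + 3·Supply + 5 with the constant Cost = 6.
Supply = 6 if Demand >= 6 else 8  [with Demand=4]  = 8
Revenue = -2·Supply + 2·Cost - 2·Demand  [with Supply=8, Cost=6, Demand=4]  = -12
Surplus = 2·Revenue + 3·Demand + 3  [with Revenue=-12, Demand=4]  = -9
Without intervention: Supply = 6 if Demand >= 6 else 8  [with Demand=4]  = 8; Cost = 3·Price + 3·Supply + 5  [with Price=-1, Supply=8]  = 26; Revenue = -2·Supply + 2·Cost - 2·Demand  [with Supply=8, Cost=26, Demand=4]  = 28; Surplus = 2·Revenue + 3·Demand + 3  [with Revenue=28, Demand=4]  = 71.
Change = -9 − 71 = -80.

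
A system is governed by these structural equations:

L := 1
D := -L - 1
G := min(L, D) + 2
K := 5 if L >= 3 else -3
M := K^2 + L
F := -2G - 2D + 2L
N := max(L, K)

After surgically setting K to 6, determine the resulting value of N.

6

The intervention breaks the incoming arrows to K: K := 5 if L >= 3 else -3 no longer applies, and K = 6.
N = max(L, K)  [with L=1, K=6]  = 6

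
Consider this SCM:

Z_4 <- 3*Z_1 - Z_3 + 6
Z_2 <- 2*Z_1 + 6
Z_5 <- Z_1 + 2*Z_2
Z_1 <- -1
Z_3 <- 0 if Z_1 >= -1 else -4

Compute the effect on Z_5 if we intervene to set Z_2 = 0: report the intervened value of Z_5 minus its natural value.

do(Z_2=0) replaces the equation Z_2 <- 2*Z_1 + 6 with the constant Z_2 = 0.
Z_5 = Z_1 + 2*Z_2  [with Z_1=-1, Z_2=0]  = -1
Without intervention: Z_2 = 2*Z_1 + 6  [with Z_1=-1]  = 4; Z_5 = Z_1 + 2*Z_2  [with Z_1=-1, Z_2=4]  = 7.
Change = -1 − 7 = -8.

-8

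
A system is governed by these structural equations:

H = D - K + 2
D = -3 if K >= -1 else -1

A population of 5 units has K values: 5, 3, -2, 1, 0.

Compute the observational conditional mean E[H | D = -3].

Conditioning on D=-3 selects the 4 unit(s) with K ∈ {5, 3, 1, 0}. Their H values: -6, -4, -2, -1. Mean = -3.25.

-3.25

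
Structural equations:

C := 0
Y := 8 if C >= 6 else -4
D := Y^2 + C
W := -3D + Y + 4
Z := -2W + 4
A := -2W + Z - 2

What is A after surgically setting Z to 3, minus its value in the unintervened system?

-97

The intervention breaks the incoming arrows to Z: Z := -2W + 4 no longer applies, and Z = 3.
Y = 8 if C >= 6 else -4  [with C=0]  = -4
D = Y^2 + C  [with Y=-4, C=0]  = 16
W = -3D + Y + 4  [with D=16, Y=-4]  = -48
A = -2W + Z - 2  [with W=-48, Z=3]  = 97
Without intervention: Y = 8 if C >= 6 else -4  [with C=0]  = -4; D = Y^2 + C  [with Y=-4, C=0]  = 16; W = -3D + Y + 4  [with D=16, Y=-4]  = -48; Z = -2W + 4  [with W=-48]  = 100; A = -2W + Z - 2  [with W=-48, Z=100]  = 194.
Change = 97 − 194 = -97.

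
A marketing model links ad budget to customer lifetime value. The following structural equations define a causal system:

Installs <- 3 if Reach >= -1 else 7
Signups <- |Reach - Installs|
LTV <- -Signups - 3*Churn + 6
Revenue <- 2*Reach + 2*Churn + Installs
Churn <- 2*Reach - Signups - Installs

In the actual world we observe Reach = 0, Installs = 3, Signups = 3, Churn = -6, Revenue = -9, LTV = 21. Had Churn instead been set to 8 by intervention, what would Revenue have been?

Intervening sets Churn = 8 and removes its equation (Churn <- 2*Reach - Signups - Installs).
Installs = 3 if Reach >= -1 else 7  [with Reach=0]  = 3
Revenue = 2*Reach + 2*Churn + Installs  [with Reach=0, Churn=8, Installs=3]  = 19

19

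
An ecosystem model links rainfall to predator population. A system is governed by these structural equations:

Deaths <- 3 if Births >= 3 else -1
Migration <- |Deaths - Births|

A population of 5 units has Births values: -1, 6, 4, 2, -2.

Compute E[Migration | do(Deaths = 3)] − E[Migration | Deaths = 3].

0.8

The intervention sets Deaths=3 in all 5 units regardless of Births. Recomputing Migration per unit gives 4, 3, 1, 1, 5; average 2.8.
Conditioning on Deaths=3 selects the 2 unit(s) with Births ∈ {6, 4}. Their Migration values: 3, 1. Mean = 2.
Difference = 2.8 − 2 = 0.8.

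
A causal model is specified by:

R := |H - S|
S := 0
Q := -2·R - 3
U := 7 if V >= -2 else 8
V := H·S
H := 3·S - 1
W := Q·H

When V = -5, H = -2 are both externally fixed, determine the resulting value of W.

Setting V = -5, H = -2 by intervention discards those variables' equations.
R = |H - S|  [with H=-2, S=0]  = 2
Q = -2·R - 3  [with R=2]  = -7
W = Q·H  [with Q=-7, H=-2]  = 14

14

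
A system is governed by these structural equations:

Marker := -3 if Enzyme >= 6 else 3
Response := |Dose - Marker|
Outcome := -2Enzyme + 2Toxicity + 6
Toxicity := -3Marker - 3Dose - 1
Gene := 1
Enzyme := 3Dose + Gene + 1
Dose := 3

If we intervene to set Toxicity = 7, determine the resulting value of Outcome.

-2

Intervening sets Toxicity = 7 and removes its equation (Toxicity := -3Marker - 3Dose - 1).
Enzyme = 3Dose + Gene + 1  [with Dose=3, Gene=1]  = 11
Outcome = -2Enzyme + 2Toxicity + 6  [with Enzyme=11, Toxicity=7]  = -2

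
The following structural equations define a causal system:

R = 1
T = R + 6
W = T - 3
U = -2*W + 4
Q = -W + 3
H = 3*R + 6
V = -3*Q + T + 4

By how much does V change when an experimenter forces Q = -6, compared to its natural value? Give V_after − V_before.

15

Under do(Q=-6), the mechanism Q = -W + 3 is discarded; Q is fixed at -6.
T = R + 6  [with R=1]  = 7
V = -3*Q + T + 4  [with Q=-6, T=7]  = 29
Without intervention: T = R + 6  [with R=1]  = 7; W = T - 3  [with T=7]  = 4; Q = -W + 3  [with W=4]  = -1; V = -3*Q + T + 4  [with Q=-1, T=7]  = 14.
Change = 29 − 14 = 15.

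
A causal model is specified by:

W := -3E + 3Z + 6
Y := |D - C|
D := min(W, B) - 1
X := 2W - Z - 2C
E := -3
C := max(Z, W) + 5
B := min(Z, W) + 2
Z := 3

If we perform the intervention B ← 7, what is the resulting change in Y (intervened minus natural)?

-2

Intervening sets B = 7 and removes its equation (B := min(Z, W) + 2).
W = -3E + 3Z + 6  [with E=-3, Z=3]  = 24
C = max(Z, W) + 5  [with Z=3, W=24]  = 29
D = min(W, B) - 1  [with W=24, B=7]  = 6
Y = |D - C|  [with D=6, C=29]  = 23
Without intervention: W = -3E + 3Z + 6  [with E=-3, Z=3]  = 24; C = max(Z, W) + 5  [with Z=3, W=24]  = 29; B = min(Z, W) + 2  [with Z=3, W=24]  = 5; D = min(W, B) - 1  [with W=24, B=5]  = 4; Y = |D - C|  [with D=4, C=29]  = 25.
Change = 23 − 25 = -2.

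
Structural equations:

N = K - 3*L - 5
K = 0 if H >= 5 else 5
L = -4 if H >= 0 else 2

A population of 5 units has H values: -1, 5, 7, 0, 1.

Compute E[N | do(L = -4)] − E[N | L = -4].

0.5

Every unit gets L=-4 under the intervention. N values become 12, 7, 7, 12, 12; E[N|do(L=-4)] = 10.
Observing L=-4 restricts to units where L's equation naturally yields -4: H ∈ {5, 7, 0, 1}. In that subpopulation N = 7, 7, 12, 12, mean 9.5.
Difference = 10 − 9.5 = 0.5.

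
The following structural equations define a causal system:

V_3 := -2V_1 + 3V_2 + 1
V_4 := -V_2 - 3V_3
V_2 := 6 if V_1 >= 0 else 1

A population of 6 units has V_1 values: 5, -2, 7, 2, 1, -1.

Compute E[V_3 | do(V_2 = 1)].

Every unit gets V_2=1 under the intervention. V_3 values become -6, 8, -10, 0, 2, 6; E[V_3|do(V_2=1)] = 0.

0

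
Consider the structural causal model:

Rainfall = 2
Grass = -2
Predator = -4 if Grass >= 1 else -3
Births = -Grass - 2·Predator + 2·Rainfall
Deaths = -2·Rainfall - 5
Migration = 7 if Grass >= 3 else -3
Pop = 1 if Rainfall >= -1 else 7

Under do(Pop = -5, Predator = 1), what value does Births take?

The joint intervention fixes Pop = -5, Predator = 1, removing each variable's own equation.
Births = -Grass - 2·Predator + 2·Rainfall  [with Grass=-2, Predator=1, Rainfall=2]  = 4

4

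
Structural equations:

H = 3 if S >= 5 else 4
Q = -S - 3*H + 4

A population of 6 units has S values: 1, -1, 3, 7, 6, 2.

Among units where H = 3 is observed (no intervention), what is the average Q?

E[Q|H=3] averages over only the 2 units with H=3 (S = 7, 6): Q = -12, -11, mean -11.5.

-11.5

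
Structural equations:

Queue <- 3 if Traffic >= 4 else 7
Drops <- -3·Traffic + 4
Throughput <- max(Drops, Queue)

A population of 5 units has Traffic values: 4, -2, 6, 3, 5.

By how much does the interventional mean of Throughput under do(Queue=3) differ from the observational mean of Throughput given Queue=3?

1.4

The intervention sets Queue=3 in all 5 units regardless of Traffic. Recomputing Throughput per unit gives 3, 10, 3, 3, 3; average 4.4.
Observing Queue=3 restricts to units where Queue's equation naturally yields 3: Traffic ∈ {4, 6, 5}. In that subpopulation Throughput = 3, 3, 3, mean 3.
Difference = 4.4 − 3 = 1.4.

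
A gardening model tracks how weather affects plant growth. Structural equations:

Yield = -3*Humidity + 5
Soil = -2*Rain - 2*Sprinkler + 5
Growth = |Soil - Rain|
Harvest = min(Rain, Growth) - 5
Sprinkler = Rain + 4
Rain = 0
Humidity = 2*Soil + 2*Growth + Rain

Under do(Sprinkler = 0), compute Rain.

Under do(Sprinkler=0), the mechanism Sprinkler = Rain + 4 is discarded; Sprinkler is fixed at 0.
Rain is not downstream of the intervention, so its value is determined by the original equations.

0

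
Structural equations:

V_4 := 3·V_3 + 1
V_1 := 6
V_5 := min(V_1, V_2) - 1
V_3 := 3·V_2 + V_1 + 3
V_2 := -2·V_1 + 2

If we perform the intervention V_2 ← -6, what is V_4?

-26

Under do(V_2=-6), the mechanism V_2 := -2·V_1 + 2 is discarded; V_2 is fixed at -6.
V_3 = 3·V_2 + V_1 + 3  [with V_2=-6, V_1=6]  = -9
V_4 = 3·V_3 + 1  [with V_3=-9]  = -26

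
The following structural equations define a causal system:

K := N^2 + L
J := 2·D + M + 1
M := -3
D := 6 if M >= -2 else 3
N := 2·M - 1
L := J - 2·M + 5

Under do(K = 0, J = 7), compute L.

Under do(K = 0, J = 7), each intervened variable's structural equation is replaced by its fixed value.
L = J - 2·M + 5  [with J=7, M=-3]  = 18

18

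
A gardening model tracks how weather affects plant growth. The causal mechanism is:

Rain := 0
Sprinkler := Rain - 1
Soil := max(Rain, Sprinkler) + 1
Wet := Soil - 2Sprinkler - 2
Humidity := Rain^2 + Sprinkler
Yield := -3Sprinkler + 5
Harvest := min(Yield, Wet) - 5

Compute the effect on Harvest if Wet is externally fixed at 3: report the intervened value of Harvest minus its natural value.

The intervention breaks the incoming arrows to Wet: Wet := Soil - 2Sprinkler - 2 no longer applies, and Wet = 3.
Sprinkler = Rain - 1  [with Rain=0]  = -1
Yield = -3Sprinkler + 5  [with Sprinkler=-1]  = 8
Harvest = min(Yield, Wet) - 5  [with Yield=8, Wet=3]  = -2
Without intervention: Sprinkler = Rain - 1  [with Rain=0]  = -1; Soil = max(Rain, Sprinkler) + 1  [with Rain=0, Sprinkler=-1]  = 1; Wet = Soil - 2Sprinkler - 2  [with Soil=1, Sprinkler=-1]  = 1; Yield = -3Sprinkler + 5  [with Sprinkler=-1]  = 8; Harvest = min(Yield, Wet) - 5  [with Yield=8, Wet=1]  = -4.
Change = -2 − (-4) = 2.

2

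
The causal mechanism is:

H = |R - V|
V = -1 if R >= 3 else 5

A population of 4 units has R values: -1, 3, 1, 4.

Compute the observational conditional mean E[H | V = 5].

Conditioning on V=5 selects the 2 unit(s) with R ∈ {-1, 1}. Their H values: 6, 4. Mean = 5.

5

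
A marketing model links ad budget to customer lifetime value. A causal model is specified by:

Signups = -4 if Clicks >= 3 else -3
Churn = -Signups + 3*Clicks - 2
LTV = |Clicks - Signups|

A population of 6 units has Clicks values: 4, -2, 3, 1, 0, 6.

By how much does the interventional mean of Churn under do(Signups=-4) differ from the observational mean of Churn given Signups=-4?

do(Signups=-4) breaks Signups's dependence on Clicks. With Signups=-4 fixed, Churn across the units is 14, -4, 11, 5, 2, 20, mean 8.
E[Churn|Signups=-4] averages over only the 3 units with Signups=-4 (Clicks = 4, 3, 6): Churn = 14, 11, 20, mean 15.
Difference = 8 − 15 = -7.

-7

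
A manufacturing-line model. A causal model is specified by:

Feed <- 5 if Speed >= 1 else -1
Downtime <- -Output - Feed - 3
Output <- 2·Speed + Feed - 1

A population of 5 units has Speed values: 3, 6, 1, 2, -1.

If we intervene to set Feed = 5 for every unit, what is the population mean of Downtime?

Every unit gets Feed=5 under the intervention. Downtime values become -18, -24, -14, -16, -10; E[Downtime|do(Feed=5)] = -16.4.

-16.4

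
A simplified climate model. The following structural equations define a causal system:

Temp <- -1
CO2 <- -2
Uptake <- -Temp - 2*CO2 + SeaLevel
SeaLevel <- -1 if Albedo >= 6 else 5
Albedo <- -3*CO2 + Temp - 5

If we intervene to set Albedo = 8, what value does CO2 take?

Under do(Albedo=8), the mechanism Albedo <- -3*CO2 + Temp - 5 is discarded; Albedo is fixed at 8.
CO2 is not downstream of the intervention, so its value is determined by the original equations.

-2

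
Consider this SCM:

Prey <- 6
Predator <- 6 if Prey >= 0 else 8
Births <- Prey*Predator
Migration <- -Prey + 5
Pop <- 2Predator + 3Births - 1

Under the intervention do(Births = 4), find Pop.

do(Births=4) replaces the equation Births <- Prey*Predator with the constant Births = 4.
Predator = 6 if Prey >= 0 else 8  [with Prey=6]  = 6
Pop = 2Predator + 3Births - 1  [with Predator=6, Births=4]  = 23

23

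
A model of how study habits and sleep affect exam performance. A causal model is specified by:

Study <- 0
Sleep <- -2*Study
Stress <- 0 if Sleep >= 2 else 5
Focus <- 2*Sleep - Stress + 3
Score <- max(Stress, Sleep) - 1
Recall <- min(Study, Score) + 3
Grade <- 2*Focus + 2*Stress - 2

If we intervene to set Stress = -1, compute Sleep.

0

Under do(Stress=-1), the mechanism Stress <- 0 if Sleep >= 2 else 5 is discarded; Stress is fixed at -1.
Since Sleep is not a descendant of the intervened variable, it is unaffected.
Sleep = -2*Study  [with Study=0]  = 0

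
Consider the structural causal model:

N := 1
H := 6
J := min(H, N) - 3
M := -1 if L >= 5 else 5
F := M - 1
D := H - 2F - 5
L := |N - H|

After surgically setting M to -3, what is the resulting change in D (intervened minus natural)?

Under do(M=-3), the mechanism M := -1 if L >= 5 else 5 is discarded; M is fixed at -3.
F = M - 1  [with M=-3]  = -4
D = H - 2F - 5  [with H=6, F=-4]  = 9
Without intervention: L = |N - H|  [with N=1, H=6]  = 5; M = -1 if L >= 5 else 5  [with L=5]  = -1; F = M - 1  [with M=-1]  = -2; D = H - 2F - 5  [with H=6, F=-2]  = 5.
Change = 9 − 5 = 4.

4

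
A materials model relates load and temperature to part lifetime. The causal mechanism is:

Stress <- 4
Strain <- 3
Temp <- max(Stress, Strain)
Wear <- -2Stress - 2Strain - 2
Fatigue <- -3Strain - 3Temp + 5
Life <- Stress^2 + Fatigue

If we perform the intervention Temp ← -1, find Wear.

-16

The intervention breaks the incoming arrows to Temp: Temp <- max(Stress, Strain) no longer applies, and Temp = -1.
Wear is not downstream of the intervention, so its value is determined by the original equations.
Wear = -2Stress - 2Strain - 2  [with Stress=4, Strain=3]  = -16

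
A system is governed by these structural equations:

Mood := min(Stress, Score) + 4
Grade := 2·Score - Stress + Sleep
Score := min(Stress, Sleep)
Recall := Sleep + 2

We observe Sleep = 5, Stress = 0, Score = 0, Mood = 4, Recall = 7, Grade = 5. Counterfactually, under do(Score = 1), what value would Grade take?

The intervention breaks the incoming arrows to Score: Score := min(Stress, Sleep) no longer applies, and Score = 1.
Grade = 2·Score - Stress + Sleep  [with Score=1, Stress=0, Sleep=5]  = 7

7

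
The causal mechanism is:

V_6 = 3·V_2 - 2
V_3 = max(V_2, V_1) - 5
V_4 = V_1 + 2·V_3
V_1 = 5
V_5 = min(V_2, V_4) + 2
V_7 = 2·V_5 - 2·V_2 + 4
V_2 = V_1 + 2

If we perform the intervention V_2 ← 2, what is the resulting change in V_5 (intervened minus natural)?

do(V_2=2) replaces the equation V_2 = V_1 + 2 with the constant V_2 = 2.
V_3 = max(V_2, V_1) - 5  [with V_2=2, V_1=5]  = 0
V_4 = V_1 + 2·V_3  [with V_1=5, V_3=0]  = 5
V_5 = min(V_2, V_4) + 2  [with V_2=2, V_4=5]  = 4
Without intervention: V_2 = V_1 + 2  [with V_1=5]  = 7; V_3 = max(V_2, V_1) - 5  [with V_2=7, V_1=5]  = 2; V_4 = V_1 + 2·V_3  [with V_1=5, V_3=2]  = 9; V_5 = min(V_2, V_4) + 2  [with V_2=7, V_4=9]  = 9.
Change = 4 − 9 = -5.

-5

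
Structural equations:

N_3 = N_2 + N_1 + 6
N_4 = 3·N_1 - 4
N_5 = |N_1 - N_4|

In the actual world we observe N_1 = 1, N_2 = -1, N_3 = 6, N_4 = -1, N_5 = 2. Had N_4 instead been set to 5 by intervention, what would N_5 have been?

Intervening sets N_4 = 5 and removes its equation (N_4 = 3·N_1 - 4).
N_5 = |N_1 - N_4|  [with N_1=1, N_4=5]  = 4

4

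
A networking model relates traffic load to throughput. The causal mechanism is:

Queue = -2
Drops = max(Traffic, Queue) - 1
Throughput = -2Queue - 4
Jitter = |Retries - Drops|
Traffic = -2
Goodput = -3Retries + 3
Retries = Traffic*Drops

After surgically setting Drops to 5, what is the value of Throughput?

0

The intervention breaks the incoming arrows to Drops: Drops = max(Traffic, Queue) - 1 no longer applies, and Drops = 5.
No directed path runs from Drops to Throughput, so Throughput keeps its natural value.
Throughput = -2Queue - 4  [with Queue=-2]  = 0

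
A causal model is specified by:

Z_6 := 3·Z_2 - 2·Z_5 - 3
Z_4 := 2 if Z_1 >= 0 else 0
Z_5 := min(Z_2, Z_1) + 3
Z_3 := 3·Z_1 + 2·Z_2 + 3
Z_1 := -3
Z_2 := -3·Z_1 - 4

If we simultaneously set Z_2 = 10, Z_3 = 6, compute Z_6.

27

Under do(Z_2 = 10, Z_3 = 6), each intervened variable's structural equation is replaced by its fixed value.
Z_5 = min(Z_2, Z_1) + 3  [with Z_2=10, Z_1=-3]  = 0
Z_6 = 3·Z_2 - 2·Z_5 - 3  [with Z_2=10, Z_5=0]  = 27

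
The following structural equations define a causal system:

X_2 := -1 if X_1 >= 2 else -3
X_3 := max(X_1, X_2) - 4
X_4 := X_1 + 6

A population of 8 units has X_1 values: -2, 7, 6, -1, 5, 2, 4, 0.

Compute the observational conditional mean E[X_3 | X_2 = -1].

0.8

E[X_3|X_2=-1] averages over only the 5 units with X_2=-1 (X_1 = 7, 6, 5, 2, 4): X_3 = 3, 2, 1, -2, 0, mean 0.8.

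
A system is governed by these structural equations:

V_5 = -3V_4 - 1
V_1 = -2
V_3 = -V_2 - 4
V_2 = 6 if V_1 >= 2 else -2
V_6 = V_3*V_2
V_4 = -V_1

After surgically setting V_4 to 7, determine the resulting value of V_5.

-22

Intervening sets V_4 = 7 and removes its equation (V_4 = -V_1).
V_5 = -3V_4 - 1  [with V_4=7]  = -22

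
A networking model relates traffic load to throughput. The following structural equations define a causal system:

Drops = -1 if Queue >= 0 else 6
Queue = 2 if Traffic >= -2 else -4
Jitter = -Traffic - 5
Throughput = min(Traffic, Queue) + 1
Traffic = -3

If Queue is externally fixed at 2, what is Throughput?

-2

do(Queue=2) replaces the equation Queue = 2 if Traffic >= -2 else -4 with the constant Queue = 2.
Throughput = min(Traffic, Queue) + 1  [with Traffic=-3, Queue=2]  = -2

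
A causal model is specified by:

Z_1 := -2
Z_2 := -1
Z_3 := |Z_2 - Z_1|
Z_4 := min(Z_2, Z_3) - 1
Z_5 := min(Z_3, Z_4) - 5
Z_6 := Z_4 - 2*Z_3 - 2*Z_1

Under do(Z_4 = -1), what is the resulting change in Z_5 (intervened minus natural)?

Intervening sets Z_4 = -1 and removes its equation (Z_4 := min(Z_2, Z_3) - 1).
Z_3 = |Z_2 - Z_1|  [with Z_2=-1, Z_1=-2]  = 1
Z_5 = min(Z_3, Z_4) - 5  [with Z_3=1, Z_4=-1]  = -6
Without intervention: Z_3 = |Z_2 - Z_1|  [with Z_2=-1, Z_1=-2]  = 1; Z_4 = min(Z_2, Z_3) - 1  [with Z_2=-1, Z_3=1]  = -2; Z_5 = min(Z_3, Z_4) - 5  [with Z_3=1, Z_4=-2]  = -7.
Change = -6 − (-7) = 1.

1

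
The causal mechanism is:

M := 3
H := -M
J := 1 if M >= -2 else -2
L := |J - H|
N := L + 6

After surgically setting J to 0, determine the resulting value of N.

9

do(J=0) replaces the equation J := 1 if M >= -2 else -2 with the constant J = 0.
H = -M  [with M=3]  = -3
L = |J - H|  [with J=0, H=-3]  = 3
N = L + 6  [with L=3]  = 9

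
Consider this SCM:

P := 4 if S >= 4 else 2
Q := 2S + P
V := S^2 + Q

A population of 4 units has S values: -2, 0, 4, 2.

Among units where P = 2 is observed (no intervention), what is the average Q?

2

Observing P=2 restricts to units where P's equation naturally yields 2: S ∈ {-2, 0, 2}. In that subpopulation Q = -2, 2, 6, mean 2.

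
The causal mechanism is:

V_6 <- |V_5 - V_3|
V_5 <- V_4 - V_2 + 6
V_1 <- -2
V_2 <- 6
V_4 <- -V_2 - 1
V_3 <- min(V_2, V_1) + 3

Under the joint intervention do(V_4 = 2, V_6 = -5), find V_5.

2

Setting V_4 = 2, V_6 = -5 by intervention discards those variables' equations.
V_5 = V_4 - V_2 + 6  [with V_4=2, V_2=6]  = 2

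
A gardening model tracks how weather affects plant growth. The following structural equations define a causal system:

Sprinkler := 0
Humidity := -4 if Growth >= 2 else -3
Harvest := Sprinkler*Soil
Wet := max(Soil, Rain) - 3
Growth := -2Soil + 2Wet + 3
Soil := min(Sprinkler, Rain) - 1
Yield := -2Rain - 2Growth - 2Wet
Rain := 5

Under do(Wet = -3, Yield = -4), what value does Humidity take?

The joint intervention fixes Wet = -3, Yield = -4, removing each variable's own equation.
Soil = min(Sprinkler, Rain) - 1  [with Sprinkler=0, Rain=5]  = -1
Growth = -2Soil + 2Wet + 3  [with Soil=-1, Wet=-3]  = -1
Humidity = -4 if Growth >= 2 else -3  [with Growth=-1]  = -3

-3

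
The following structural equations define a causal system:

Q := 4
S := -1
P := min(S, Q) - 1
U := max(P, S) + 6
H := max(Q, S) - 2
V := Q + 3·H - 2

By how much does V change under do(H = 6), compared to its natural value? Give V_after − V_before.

12

The intervention breaks the incoming arrows to H: H := max(Q, S) - 2 no longer applies, and H = 6.
V = Q + 3·H - 2  [with Q=4, H=6]  = 20
Without intervention: H = max(Q, S) - 2  [with Q=4, S=-1]  = 2; V = Q + 3·H - 2  [with Q=4, H=2]  = 8.
Change = 20 − 8 = 12.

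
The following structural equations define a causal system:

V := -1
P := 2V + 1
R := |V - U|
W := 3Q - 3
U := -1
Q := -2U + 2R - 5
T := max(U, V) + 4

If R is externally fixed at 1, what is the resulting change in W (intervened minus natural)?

6

The intervention breaks the incoming arrows to R: R := |V - U| no longer applies, and R = 1.
Q = -2U + 2R - 5  [with U=-1, R=1]  = -1
W = 3Q - 3  [with Q=-1]  = -6
Without intervention: R = |V - U|  [with V=-1, U=-1]  = 0; Q = -2U + 2R - 5  [with U=-1, R=0]  = -3; W = 3Q - 3  [with Q=-3]  = -12.
Change = -6 − (-12) = 6.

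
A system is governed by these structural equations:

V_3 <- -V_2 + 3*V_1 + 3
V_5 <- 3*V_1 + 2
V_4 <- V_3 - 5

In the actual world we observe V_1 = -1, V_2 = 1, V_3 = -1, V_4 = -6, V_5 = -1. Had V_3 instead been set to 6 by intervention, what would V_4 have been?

The intervention breaks the incoming arrows to V_3: V_3 <- -V_2 + 3*V_1 + 3 no longer applies, and V_3 = 6.
V_4 = V_3 - 5  [with V_3=6]  = 1

1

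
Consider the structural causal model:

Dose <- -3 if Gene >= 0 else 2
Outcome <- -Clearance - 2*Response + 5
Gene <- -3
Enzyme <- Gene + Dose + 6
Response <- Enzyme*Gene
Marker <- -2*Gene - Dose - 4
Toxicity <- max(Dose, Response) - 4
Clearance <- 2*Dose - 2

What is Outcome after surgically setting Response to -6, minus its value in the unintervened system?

do(Response=-6) replaces the equation Response <- Enzyme*Gene with the constant Response = -6.
Dose = -3 if Gene >= 0 else 2  [with Gene=-3]  = 2
Clearance = 2*Dose - 2  [with Dose=2]  = 2
Outcome = -Clearance - 2*Response + 5  [with Clearance=2, Response=-6]  = 15
Without intervention: Dose = -3 if Gene >= 0 else 2  [with Gene=-3]  = 2; Enzyme = Gene + Dose + 6  [with Gene=-3, Dose=2]  = 5; Response = Enzyme*Gene  [with Enzyme=5, Gene=-3]  = -15; Clearance = 2*Dose - 2  [with Dose=2]  = 2; Outcome = -Clearance - 2*Response + 5  [with Clearance=2, Response=-15]  = 33.
Change = 15 − 33 = -18.

-18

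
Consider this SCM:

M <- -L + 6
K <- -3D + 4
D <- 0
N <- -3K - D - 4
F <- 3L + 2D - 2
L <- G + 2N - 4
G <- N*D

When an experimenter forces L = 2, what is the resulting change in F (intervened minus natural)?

Under do(L=2), the mechanism L <- G + 2N - 4 is discarded; L is fixed at 2.
F = 3L + 2D - 2  [with L=2, D=0]  = 4
Without intervention: K = -3D + 4  [with D=0]  = 4; N = -3K - D - 4  [with K=4, D=0]  = -16; G = N*D  [with N=-16, D=0]  = 0; L = G + 2N - 4  [with G=0, N=-16]  = -36; F = 3L + 2D - 2  [with L=-36, D=0]  = -110.
Change = 4 − (-110) = 114.

114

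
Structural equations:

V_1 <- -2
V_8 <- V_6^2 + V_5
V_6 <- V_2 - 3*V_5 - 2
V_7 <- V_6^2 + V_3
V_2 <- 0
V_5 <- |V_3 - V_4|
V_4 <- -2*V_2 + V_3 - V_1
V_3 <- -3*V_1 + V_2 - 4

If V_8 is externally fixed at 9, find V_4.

The intervention breaks the incoming arrows to V_8: V_8 <- V_6^2 + V_5 no longer applies, and V_8 = 9.
Since V_4 is not a descendant of the intervened variable, it is unaffected.
V_3 = -3*V_1 + V_2 - 4  [with V_1=-2, V_2=0]  = 2
V_4 = -2*V_2 + V_3 - V_1  [with V_2=0, V_3=2, V_1=-2]  = 4

4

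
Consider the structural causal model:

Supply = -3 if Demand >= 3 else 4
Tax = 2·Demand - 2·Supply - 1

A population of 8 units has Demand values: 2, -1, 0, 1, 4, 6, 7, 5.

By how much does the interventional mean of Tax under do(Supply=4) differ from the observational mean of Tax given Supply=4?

5

Under do(Supply=4), Supply's equation is replaced by Supply=4 for every unit. Per-unit Tax: -5, -11, -9, -7, -1, 3, 5, 1. Mean = -3.
E[Tax|Supply=4] averages over only the 4 units with Supply=4 (Demand = 2, -1, 0, 1): Tax = -5, -11, -9, -7, mean -8.
Difference = -3 − (-8) = 5.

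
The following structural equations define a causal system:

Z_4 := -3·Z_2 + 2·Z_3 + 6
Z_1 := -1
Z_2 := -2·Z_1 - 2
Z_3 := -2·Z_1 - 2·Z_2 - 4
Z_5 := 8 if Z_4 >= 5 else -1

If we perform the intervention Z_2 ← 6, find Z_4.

Under do(Z_2=6), the mechanism Z_2 := -2·Z_1 - 2 is discarded; Z_2 is fixed at 6.
Z_3 = -2·Z_1 - 2·Z_2 - 4  [with Z_1=-1, Z_2=6]  = -14
Z_4 = -3·Z_2 + 2·Z_3 + 6  [with Z_2=6, Z_3=-14]  = -40

-40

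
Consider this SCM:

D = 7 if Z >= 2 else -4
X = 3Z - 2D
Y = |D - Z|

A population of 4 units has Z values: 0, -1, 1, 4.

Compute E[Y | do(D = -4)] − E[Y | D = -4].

1

Under do(D=-4), D's equation is replaced by D=-4 for every unit. Per-unit Y: 4, 3, 5, 8. Mean = 5.
E[Y|D=-4] averages over only the 3 units with D=-4 (Z = 0, -1, 1): Y = 4, 3, 5, mean 4.
Difference = 5 − 4 = 1.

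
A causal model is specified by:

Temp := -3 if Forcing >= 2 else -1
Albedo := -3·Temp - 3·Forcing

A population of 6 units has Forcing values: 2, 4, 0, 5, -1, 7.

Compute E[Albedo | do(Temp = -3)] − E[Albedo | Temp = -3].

Every unit gets Temp=-3 under the intervention. Albedo values become 3, -3, 9, -6, 12, -12; E[Albedo|do(Temp=-3)] = 0.5.
E[Albedo|Temp=-3] averages over only the 4 units with Temp=-3 (Forcing = 2, 4, 5, 7): Albedo = 3, -3, -6, -12, mean -4.5.
Difference = 0.5 − (-4.5) = 5.

5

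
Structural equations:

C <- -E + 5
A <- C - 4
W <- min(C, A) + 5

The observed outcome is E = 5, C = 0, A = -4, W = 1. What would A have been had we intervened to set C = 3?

-1

The intervention breaks the incoming arrows to C: C <- -E + 5 no longer applies, and C = 3.
A = C - 4  [with C=3]  = -1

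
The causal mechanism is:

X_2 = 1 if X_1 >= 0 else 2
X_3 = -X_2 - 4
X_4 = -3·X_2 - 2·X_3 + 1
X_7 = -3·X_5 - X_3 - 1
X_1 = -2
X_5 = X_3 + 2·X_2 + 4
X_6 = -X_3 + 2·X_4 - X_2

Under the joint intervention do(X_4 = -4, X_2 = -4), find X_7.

Under do(X_4 = -4, X_2 = -4), each intervened variable's structural equation is replaced by its fixed value.
X_3 = -X_2 - 4  [with X_2=-4]  = 0
X_5 = X_3 + 2·X_2 + 4  [with X_3=0, X_2=-4]  = -4
X_7 = -3·X_5 - X_3 - 1  [with X_5=-4, X_3=0]  = 11

11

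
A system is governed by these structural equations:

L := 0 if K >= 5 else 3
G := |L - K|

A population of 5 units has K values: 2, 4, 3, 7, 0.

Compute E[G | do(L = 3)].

1.8

The intervention sets L=3 in all 5 units regardless of K. Recomputing G per unit gives 1, 1, 0, 4, 3; average 1.8.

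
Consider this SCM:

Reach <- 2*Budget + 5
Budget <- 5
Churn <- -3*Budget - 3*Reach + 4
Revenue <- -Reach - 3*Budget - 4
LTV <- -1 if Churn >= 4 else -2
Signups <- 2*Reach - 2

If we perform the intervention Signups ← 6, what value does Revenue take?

-34

do(Signups=6) replaces the equation Signups <- 2*Reach - 2 with the constant Signups = 6.
Revenue is not downstream of the intervention, so its value is determined by the original equations.
Reach = 2*Budget + 5  [with Budget=5]  = 15
Revenue = -Reach - 3*Budget - 4  [with Reach=15, Budget=5]  = -34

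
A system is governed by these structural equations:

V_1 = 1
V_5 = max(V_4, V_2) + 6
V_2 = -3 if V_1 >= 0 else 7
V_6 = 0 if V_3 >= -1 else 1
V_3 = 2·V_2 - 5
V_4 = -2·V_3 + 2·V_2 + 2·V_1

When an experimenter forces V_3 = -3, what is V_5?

do(V_3=-3) replaces the equation V_3 = 2·V_2 - 5 with the constant V_3 = -3.
V_2 = -3 if V_1 >= 0 else 7  [with V_1=1]  = -3
V_4 = -2·V_3 + 2·V_2 + 2·V_1  [with V_3=-3, V_2=-3, V_1=1]  = 2
V_5 = max(V_4, V_2) + 6  [with V_4=2, V_2=-3]  = 8

8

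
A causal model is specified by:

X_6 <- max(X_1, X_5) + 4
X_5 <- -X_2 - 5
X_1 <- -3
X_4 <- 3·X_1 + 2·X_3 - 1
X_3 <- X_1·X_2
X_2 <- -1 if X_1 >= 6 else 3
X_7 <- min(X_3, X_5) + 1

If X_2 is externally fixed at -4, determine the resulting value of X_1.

-3

Under do(X_2=-4), the mechanism X_2 <- -1 if X_1 >= 6 else 3 is discarded; X_2 is fixed at -4.
X_1 is not downstream of the intervention, so its value is determined by the original equations.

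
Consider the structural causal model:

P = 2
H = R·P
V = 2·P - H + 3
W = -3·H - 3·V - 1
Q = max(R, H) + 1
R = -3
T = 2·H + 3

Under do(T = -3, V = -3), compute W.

26

Under do(T = -3, V = -3), each intervened variable's structural equation is replaced by its fixed value.
H = R·P  [with R=-3, P=2]  = -6
W = -3·H - 3·V - 1  [with H=-6, V=-3]  = 26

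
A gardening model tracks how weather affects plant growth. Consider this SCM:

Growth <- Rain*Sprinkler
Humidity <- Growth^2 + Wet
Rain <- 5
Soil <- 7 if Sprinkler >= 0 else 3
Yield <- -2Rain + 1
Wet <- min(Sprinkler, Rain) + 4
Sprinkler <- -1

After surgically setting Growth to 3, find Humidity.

12

The intervention breaks the incoming arrows to Growth: Growth <- Rain*Sprinkler no longer applies, and Growth = 3.
Wet = min(Sprinkler, Rain) + 4  [with Sprinkler=-1, Rain=5]  = 3
Humidity = Growth^2 + Wet  [with Growth=3, Wet=3]  = 12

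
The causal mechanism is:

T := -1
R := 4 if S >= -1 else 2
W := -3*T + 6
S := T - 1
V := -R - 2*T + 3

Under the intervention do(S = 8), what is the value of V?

1

do(S=8) replaces the equation S := T - 1 with the constant S = 8.
R = 4 if S >= -1 else 2  [with S=8]  = 4
V = -R - 2*T + 3  [with R=4, T=-1]  = 1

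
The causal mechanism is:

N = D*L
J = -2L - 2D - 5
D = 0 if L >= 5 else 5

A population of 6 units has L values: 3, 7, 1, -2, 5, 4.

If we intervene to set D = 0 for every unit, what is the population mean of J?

The intervention sets D=0 in all 6 units regardless of L. Recomputing J per unit gives -11, -19, -7, -1, -15, -13; average -11.

-11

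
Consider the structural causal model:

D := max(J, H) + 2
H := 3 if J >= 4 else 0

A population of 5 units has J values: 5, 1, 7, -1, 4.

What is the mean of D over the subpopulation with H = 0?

2.5

E[D|H=0] averages over only the 2 units with H=0 (J = 1, -1): D = 3, 2, mean 2.5.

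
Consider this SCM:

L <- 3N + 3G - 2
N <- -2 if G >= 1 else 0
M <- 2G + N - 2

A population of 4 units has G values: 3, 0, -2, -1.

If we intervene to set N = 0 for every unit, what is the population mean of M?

-2

The intervention sets N=0 in all 4 units regardless of G. Recomputing M per unit gives 4, -2, -6, -4; average -2.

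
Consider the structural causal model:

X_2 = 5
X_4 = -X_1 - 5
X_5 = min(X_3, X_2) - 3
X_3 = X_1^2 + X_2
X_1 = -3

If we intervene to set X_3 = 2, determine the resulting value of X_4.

The intervention breaks the incoming arrows to X_3: X_3 = X_1^2 + X_2 no longer applies, and X_3 = 2.
X_4 is not downstream of the intervention, so its value is determined by the original equations.
X_4 = -X_1 - 5  [with X_1=-3]  = -2

-2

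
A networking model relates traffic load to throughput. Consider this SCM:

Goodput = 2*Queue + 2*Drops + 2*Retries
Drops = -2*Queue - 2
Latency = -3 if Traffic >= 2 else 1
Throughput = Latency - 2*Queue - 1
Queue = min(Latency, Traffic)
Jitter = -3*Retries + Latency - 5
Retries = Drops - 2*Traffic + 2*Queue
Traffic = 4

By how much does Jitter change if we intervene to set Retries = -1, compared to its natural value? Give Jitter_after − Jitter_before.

The intervention breaks the incoming arrows to Retries: Retries = Drops - 2*Traffic + 2*Queue no longer applies, and Retries = -1.
Latency = -3 if Traffic >= 2 else 1  [with Traffic=4]  = -3
Jitter = -3*Retries + Latency - 5  [with Retries=-1, Latency=-3]  = -5
Without intervention: Latency = -3 if Traffic >= 2 else 1  [with Traffic=4]  = -3; Queue = min(Latency, Traffic)  [with Latency=-3, Traffic=4]  = -3; Drops = -2*Queue - 2  [with Queue=-3]  = 4; Retries = Drops - 2*Traffic + 2*Queue  [with Drops=4, Traffic=4, Queue=-3]  = -10; Jitter = -3*Retries + Latency - 5  [with Retries=-10, Latency=-3]  = 22.
Change = -5 − 22 = -27.

-27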